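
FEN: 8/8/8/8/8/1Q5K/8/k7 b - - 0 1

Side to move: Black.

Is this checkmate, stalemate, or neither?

stalemate

Black to move; black king on a1.
In check: no.
King squares — b1: attacked by Qb3; a2: attacked by Qb3; b2: attacked by Qb3.
Legal moves for Black: none.
Not in check and no legal moves → stalemate.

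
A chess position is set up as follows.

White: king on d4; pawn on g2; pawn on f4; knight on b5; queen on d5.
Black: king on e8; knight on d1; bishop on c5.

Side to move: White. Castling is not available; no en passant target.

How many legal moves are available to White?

6

White to move; king on d4.
In check: yes, from the black bishop on c5.
Legal moves: Ke5, Kxc5, Ke4, Kc4, Kd3, Qxc5.
Count: 6.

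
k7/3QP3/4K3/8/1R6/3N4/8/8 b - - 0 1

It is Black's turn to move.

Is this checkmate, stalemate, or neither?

Black to move; black king on a8.
In check: no.
King squares — a7: attacked by Qd7; b7: attacked by Rb4; b8: attacked by Rb4.
Legal moves for Black: none.
Not in check and no legal moves → stalemate.

stalemate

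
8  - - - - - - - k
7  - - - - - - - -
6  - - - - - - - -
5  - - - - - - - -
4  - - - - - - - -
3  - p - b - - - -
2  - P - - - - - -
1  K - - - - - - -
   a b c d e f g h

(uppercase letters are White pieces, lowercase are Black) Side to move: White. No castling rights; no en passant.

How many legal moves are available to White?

White to move; king on a1.
In check: no.
Legal moves: none.
Count: 0.

0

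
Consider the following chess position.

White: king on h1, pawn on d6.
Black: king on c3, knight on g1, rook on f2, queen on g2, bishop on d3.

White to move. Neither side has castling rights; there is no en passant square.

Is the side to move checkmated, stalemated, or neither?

White to move; white king on h1.
In check: yes, from the black queen on g2.
King squares — g1: attacked by Qg2; g2: attacked by Rf2; h2: attacked by Qg2.
Legal moves for White: none.
In check with no legal moves → checkmate.

checkmate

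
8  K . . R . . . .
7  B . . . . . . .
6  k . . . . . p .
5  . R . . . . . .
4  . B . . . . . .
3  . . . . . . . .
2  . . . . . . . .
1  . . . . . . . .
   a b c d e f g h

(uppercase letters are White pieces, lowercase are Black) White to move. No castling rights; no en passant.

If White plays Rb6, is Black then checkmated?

yes

After Rb6: black king on a6; in check: yes, from the white rook on b6.
King squares — a5: attacked by Bb4; b5: attacked by Rb6; b6: attacked by Ba7; a7: attacked by Ka8; b7: attacked by Rb6.
Black has no legal moves → checkmate.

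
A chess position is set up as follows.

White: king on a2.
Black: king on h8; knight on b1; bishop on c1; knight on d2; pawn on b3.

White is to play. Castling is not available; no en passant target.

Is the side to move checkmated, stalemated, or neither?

White to move; white king on a2.
In check: yes, from the black pawn on b3.
Legal moves for White: Ka1.
White is in check but has 1 legal move → neither.

neither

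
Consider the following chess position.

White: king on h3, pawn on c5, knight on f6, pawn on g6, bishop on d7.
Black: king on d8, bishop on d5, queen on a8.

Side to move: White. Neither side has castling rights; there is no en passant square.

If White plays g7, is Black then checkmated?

no

After g7: black king on d8; in check: no.
Black is not in check, so this cannot be checkmate.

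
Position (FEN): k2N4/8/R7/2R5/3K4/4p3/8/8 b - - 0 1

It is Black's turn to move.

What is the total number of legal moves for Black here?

Black to move; king on a8.
In check: yes, from the white rook on a6.
Legal moves: Kb8.
Count: 1.

1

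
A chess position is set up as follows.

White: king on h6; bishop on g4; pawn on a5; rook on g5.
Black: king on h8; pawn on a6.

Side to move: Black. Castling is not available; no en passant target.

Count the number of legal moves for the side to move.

Black to move; king on h8.
In check: no.
Legal moves: none.
Count: 0.

0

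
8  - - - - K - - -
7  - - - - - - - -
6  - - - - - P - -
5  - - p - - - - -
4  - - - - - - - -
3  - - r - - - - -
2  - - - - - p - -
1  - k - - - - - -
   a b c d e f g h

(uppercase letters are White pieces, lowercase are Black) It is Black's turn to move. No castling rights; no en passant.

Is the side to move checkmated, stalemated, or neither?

Black to move; black king on b1.
In check: no.
Legal moves for Black include: Rc4, Rh3, Rg3, Rf3, Re3+, Rd3, Rb3, Ra3, Rc2, Rc1, Kc2, Kb2, Ka2, Kc1, Ka1, c4, f1=Q, f1=R, ... (list truncated; more exist).
Black has legal moves and is not in check → neither.

neither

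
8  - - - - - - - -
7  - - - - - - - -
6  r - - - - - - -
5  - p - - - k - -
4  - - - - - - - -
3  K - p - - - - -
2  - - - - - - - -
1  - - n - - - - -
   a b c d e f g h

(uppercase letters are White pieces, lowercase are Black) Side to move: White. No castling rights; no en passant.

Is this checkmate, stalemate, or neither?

neither

White to move; white king on a3.
In check: yes, from the black rook on a6.
Legal moves for White: Kb4.
White is in check but has 1 legal move → neither.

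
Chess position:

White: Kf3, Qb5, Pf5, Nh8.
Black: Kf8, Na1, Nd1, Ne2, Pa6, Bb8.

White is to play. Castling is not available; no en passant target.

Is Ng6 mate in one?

no

After Ng6: black king on f8; in check: yes, from the white knight on g6.
Black has 3 legal replies: Kg8, Kg7, Kf7.
In check but a legal move exists → not checkmate.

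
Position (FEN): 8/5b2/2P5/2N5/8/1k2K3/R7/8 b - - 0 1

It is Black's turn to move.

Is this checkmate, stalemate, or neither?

neither

Black to move; black king on b3.
In check: yes, from the white knight on c5.
Legal moves for Black: Kc4, Kb4, Kc3, Kxa2.
Black is in check but has 4 legal moves → neither.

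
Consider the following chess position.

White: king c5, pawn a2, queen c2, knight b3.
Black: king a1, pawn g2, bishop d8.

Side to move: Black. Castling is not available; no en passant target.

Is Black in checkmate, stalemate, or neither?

Black to move; black king on a1.
In check: yes, from the white knight on b3.
King squares — b1: attacked by Qc2; a2: attacked by Qc2; b2: attacked by Qc2.
Legal moves for Black: none.
In check with no legal moves → checkmate.

checkmate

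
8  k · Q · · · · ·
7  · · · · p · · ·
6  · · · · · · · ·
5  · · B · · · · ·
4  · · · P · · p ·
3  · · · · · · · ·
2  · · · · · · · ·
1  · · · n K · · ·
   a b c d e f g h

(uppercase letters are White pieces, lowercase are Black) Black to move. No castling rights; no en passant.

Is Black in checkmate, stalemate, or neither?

checkmate

Black to move; black king on a8.
In check: yes, from the white queen on c8.
King squares — a7: attacked by Bc5; b7: attacked by Qc8; b8: attacked by Qc8.
Legal moves for Black: none.
In check with no legal moves → checkmate.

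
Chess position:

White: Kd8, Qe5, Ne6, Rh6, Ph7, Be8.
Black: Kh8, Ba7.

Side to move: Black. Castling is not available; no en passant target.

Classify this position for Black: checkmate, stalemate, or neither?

checkmate

Black to move; black king on h8.
In check: yes, from the white queen on e5.
King squares — g7: attacked by Qe5; h7: attacked by Rh6; g8: attacked by Ph7.
Legal moves for Black: none.
In check with no legal moves → checkmate.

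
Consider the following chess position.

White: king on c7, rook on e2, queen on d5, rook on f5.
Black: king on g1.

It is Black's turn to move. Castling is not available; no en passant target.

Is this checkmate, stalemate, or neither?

stalemate

Black to move; black king on g1.
In check: no.
King squares — f1: attacked by Rf5; h1: attacked by Qd5; f2: attacked by Re2; g2: attacked by Re2; h2: attacked by Re2.
Legal moves for Black: none.
Not in check and no legal moves → stalemate.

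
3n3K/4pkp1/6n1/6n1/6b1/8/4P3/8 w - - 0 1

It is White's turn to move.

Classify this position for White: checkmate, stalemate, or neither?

White to move; white king on h8.
In check: yes, from the black knight on g6.
King squares — g7: attacked by Kf7; h7: attacked by Ng5; g8: attacked by Kf7.
Legal moves for White: none.
In check with no legal moves → checkmate.

checkmate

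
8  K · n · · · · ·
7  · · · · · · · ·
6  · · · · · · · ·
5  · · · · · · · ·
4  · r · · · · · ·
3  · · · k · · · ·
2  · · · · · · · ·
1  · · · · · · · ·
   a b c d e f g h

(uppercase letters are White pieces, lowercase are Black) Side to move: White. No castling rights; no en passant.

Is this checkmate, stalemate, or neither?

stalemate

White to move; white king on a8.
In check: no.
King squares — a7: attacked by Nc8; b7: attacked by Rb4; b8: attacked by Rb4.
Legal moves for White: none.
Not in check and no legal moves → stalemate.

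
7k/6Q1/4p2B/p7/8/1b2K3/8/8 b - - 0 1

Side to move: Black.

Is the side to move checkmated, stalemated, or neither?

checkmate

Black to move; black king on h8.
In check: yes, from the white queen on g7.
King squares — g7: attacked by Bh6; h7: attacked by Qg7; g8: attacked by Qg7.
Legal moves for Black: none.
In check with no legal moves → checkmate.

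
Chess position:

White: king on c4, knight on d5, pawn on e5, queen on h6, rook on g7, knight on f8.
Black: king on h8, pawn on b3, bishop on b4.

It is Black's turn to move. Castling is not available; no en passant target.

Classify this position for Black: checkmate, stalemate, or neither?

checkmate

Black to move; black king on h8.
In check: yes, from the white queen on h6.
King squares — g7: attacked by Qh6; h7: attacked by Qh6; g8: attacked by Rg7.
Legal moves for Black: none.
In check with no legal moves → checkmate.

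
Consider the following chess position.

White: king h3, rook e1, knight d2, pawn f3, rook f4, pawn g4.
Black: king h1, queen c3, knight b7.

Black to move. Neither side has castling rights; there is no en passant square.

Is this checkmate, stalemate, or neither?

Black to move; black king on h1.
In check: yes, from the white rook on e1.
King squares — g1: attacked by Re1; g2: attacked by Kh3; h2: attacked by Kh3.
Legal moves for Black: none.
In check with no legal moves → checkmate.

checkmate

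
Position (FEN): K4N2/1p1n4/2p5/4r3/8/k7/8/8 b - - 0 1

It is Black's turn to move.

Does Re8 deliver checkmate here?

After Re8: white king on a8; in check: yes, from the black rook on e8.
White has 2 legal replies: Kxb7, Ka7.
In check but a legal move exists → not checkmate.

no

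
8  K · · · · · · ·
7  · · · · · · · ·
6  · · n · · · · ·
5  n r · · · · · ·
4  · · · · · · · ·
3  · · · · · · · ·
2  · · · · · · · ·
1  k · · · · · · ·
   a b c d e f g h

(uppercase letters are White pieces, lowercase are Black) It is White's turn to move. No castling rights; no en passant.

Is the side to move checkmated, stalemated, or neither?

stalemate

White to move; white king on a8.
In check: no.
King squares — a7: attacked by Nc6; b7: attacked by Na5; b8: attacked by Rb5.
Legal moves for White: none.
Not in check and no legal moves → stalemate.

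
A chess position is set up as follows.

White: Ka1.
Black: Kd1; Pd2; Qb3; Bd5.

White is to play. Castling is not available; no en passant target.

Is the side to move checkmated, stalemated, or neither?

stalemate

White to move; white king on a1.
In check: no.
King squares — b1: attacked by Qb3; a2: attacked by Qb3; b2: attacked by Qb3.
Legal moves for White: none.
Not in check and no legal moves → stalemate.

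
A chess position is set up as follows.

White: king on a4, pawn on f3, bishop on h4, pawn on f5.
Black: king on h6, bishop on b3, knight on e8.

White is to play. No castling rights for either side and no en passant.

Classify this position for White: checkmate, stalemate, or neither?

White to move; white king on a4.
In check: yes, from the black bishop on b3.
King squares — a3: available; b3: available; b4: available; a5: available; b5: available.
Legal moves for White: Kb5, Ka5, Kb4, Kxb3, Ka3.
White is in check but has 5 legal moves → neither.

neither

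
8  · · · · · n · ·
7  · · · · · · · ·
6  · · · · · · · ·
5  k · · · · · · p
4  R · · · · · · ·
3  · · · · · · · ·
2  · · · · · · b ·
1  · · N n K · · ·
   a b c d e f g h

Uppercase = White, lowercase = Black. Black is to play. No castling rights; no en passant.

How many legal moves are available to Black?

Black to move; king on a5.
In check: yes, from the white rook on a4.
Legal moves: Kb6, Kb5, Kxa4.
Count: 3.

3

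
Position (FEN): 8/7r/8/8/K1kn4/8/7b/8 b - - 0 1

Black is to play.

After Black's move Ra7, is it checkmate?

After Ra7: white king on a4; in check: yes, from the black rook on a7.
King squares — a3: attacked by Ra7; b3: attacked by Kc4; b4: attacked by Kc4; a5: attacked by Ra7; b5: attacked by Kc4.
White has no legal moves → checkmate.

yes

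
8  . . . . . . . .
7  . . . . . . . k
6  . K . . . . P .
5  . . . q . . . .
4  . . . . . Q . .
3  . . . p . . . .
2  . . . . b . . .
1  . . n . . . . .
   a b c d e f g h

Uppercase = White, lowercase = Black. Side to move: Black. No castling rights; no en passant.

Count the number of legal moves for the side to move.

4

Black to move; king on h7.
In check: yes, from the white pawn on g6.
Legal moves: Kh8, Kg8, Kg7, Kxg6.
Count: 4.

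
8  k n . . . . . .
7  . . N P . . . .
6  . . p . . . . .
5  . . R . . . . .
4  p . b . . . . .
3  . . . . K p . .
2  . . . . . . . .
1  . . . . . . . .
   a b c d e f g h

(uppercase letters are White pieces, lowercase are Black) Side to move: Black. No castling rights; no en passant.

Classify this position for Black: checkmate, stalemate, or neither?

neither

Black to move; black king on a8.
In check: yes, from the white knight on c7.
Legal moves for Black: Kb7, Ka7.
Black is in check but has 2 legal moves → neither.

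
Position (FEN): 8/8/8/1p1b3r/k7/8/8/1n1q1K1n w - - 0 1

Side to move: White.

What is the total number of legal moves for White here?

White to move; king on f1.
In check: yes, from the black queen on d1.
Legal moves: none.
Count: 0.

0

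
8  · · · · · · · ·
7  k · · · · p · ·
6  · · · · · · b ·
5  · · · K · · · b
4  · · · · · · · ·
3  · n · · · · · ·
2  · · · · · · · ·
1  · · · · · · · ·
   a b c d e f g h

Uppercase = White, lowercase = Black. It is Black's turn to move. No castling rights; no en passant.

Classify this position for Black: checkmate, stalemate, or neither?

neither

Black to move; black king on a7.
In check: no.
Legal moves for Black include: Kb8, Ka8, Kb7, Kb6, Ka6, Bh7, Bf5, Be4+, Bd3, Bc2, Bb1, Bg4, Bf3+, Be2, Bd1, Nc5, Na5, Nd4, ... (list truncated; more exist).
Black has legal moves and is not in check → neither.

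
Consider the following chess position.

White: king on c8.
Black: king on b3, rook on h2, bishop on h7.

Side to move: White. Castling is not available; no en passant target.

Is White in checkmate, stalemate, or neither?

White to move; white king on c8.
In check: no.
Legal moves for White: Kd8, Kb8, Kd7, Kc7, Kb7.
White has 5 legal moves and is not in check → neither.

neither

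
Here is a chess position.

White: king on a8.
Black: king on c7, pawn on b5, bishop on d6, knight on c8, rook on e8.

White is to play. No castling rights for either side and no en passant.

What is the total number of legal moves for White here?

0

White to move; king on a8.
In check: no.
Legal moves: none.
Count: 0.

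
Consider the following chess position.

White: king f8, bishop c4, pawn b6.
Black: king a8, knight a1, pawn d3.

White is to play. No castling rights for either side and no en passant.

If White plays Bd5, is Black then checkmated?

no

After Bd5: black king on a8; in check: yes, from the white bishop on d5.
Black has 1 legal reply: Kb8.
In check but a legal move exists → not checkmate.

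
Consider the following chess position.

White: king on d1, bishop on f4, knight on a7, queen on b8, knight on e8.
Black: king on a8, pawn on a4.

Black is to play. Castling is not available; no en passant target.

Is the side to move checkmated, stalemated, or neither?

checkmate

Black to move; black king on a8.
In check: yes, from the white queen on b8.
King squares — a7: attacked by Qb8; b7: attacked by Qb8; b8: attacked by Bf4.
Legal moves for Black: none.
In check with no legal moves → checkmate.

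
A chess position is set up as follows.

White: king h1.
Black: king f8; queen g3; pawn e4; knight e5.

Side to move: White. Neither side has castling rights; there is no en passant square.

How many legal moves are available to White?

0

White to move; king on h1.
In check: no.
Legal moves: none.
Count: 0.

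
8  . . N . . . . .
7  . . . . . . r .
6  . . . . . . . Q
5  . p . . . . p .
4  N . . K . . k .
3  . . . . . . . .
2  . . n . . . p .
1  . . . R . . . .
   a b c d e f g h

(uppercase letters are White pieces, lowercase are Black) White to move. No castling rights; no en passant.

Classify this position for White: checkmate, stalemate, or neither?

White to move; white king on d4.
In check: yes, from the black knight on c2.
Legal moves for White: Ke5, Kd5, Kc5, Ke4, Kd3, Kc3.
White is in check but has 6 legal moves → neither.

neither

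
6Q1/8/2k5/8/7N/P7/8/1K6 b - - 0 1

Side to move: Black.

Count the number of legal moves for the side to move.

7

Black to move; king on c6.
In check: no.
Legal moves: Kd7, Kc7, Kb7, Kd6, Kb6, Kc5, Kb5.
Count: 7.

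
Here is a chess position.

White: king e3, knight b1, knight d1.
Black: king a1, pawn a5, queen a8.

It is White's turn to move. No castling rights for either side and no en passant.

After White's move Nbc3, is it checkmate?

After Nbc3: black king on a1; in check: no.
Black is not in check, so this cannot be checkmate.

no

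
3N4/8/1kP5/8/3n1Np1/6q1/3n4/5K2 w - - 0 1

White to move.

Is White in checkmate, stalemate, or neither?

White to move; white king on f1.
In check: yes, from the black knight on d2.
King squares — e1: attacked by Qg3; g1: attacked by Qg3; e2: attacked by Nd4; f2: attacked by Qg3; g2: attacked by Qg3.
Legal moves for White: none.
In check with no legal moves → checkmate.

checkmate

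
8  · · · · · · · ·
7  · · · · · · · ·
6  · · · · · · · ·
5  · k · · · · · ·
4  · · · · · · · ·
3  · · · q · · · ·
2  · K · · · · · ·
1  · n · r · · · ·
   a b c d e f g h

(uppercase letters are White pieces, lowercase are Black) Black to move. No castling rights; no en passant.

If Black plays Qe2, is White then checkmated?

no

After Qe2: white king on b2; in check: yes, from the black queen on e2.
White has 2 legal replies: Kb3, Ka1.
In check but a legal move exists → not checkmate.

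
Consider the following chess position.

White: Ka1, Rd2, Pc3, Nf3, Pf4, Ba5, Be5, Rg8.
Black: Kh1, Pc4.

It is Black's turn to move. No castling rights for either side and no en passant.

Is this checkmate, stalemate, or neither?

Black to move; black king on h1.
In check: no.
King squares — g1: attacked by Nf3; g2: attacked by Rd2; h2: attacked by Rd2.
Legal moves for Black: none.
Not in check and no legal moves → stalemate.

stalemate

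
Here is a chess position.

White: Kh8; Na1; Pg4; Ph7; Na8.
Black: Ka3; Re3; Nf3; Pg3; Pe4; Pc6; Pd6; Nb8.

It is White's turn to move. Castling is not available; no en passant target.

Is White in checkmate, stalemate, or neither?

White to move; white king on h8.
In check: no.
Legal moves for White: Kg8, Kg7, Nc7, Nb6, Nb3, Nc2+, g5.
White has 7 legal moves and is not in check → neither.

neither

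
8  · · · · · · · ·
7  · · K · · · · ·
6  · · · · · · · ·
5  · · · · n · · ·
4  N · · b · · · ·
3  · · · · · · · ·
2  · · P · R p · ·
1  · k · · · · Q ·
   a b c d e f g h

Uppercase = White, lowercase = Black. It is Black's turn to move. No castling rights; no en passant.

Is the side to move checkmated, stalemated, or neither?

neither

Black to move; black king on b1.
In check: yes, from the white queen on g1.
Legal moves for Black: Ka2, fxg1=Q, fxg1=R, fxg1=B, fxg1=N, f1=Q, f1=R, f1=B, f1=N.
Black is in check but has 9 legal moves → neither.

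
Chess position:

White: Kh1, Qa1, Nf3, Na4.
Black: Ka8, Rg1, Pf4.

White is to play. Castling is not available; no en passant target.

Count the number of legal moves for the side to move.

White to move; king on h1.
In check: yes, from the black rook on g1.
Legal moves: Kh2, Kxg1, Nxg1, Qxg1.
Count: 4.

4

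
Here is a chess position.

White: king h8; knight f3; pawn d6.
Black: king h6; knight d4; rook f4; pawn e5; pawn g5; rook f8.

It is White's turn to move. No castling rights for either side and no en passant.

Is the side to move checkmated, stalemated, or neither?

White to move; white king on h8.
In check: yes, from the black rook on f8.
King squares — g7: attacked by Kh6; h7: attacked by Kh6; g8: attacked by Rf8.
Legal moves for White: none.
In check with no legal moves → checkmate.

checkmate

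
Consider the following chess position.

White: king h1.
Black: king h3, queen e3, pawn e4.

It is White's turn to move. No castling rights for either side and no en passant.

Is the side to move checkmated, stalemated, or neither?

stalemate

White to move; white king on h1.
In check: no.
King squares — g1: attacked by Qe3; g2: attacked by Kh3; h2: attacked by Kh3.
Legal moves for White: none.
Not in check and no legal moves → stalemate.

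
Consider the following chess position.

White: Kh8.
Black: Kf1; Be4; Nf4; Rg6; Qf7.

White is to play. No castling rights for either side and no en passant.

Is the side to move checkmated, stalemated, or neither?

stalemate

White to move; white king on h8.
In check: no.
King squares — g7: attacked by Rg6; h7: attacked by Qf7; g8: attacked by Rg6.
Legal moves for White: none.
Not in check and no legal moves → stalemate.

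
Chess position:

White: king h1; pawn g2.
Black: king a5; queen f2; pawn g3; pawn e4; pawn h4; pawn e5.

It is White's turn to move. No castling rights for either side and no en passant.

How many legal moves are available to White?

0

White to move; king on h1.
In check: no.
Legal moves: none.
Count: 0.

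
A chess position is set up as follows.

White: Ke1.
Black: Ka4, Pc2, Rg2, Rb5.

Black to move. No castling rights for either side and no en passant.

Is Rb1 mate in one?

After Rb1: white king on e1; in check: yes, from the black rook on b1.
King squares — d1: attacked by Rb1; f1: attacked by Rb1; d2: attacked by Rg2; e2: attacked by Rg2; f2: attacked by Rg2.
White has no legal moves → checkmate.

yes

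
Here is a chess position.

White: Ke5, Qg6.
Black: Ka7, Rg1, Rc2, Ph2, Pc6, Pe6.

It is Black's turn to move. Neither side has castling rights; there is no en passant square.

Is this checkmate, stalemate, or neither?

Black to move; black king on a7.
In check: no.
Legal moves for Black include: Kb8, Ka8, Kb7, Kb6, Ka6, Rc5+, Rc4, Rc3, Rcg2, Rf2, Re2+, Rd2, Rb2, Ra2, Rcc1, Rxg6, Rg5+, Rg4, ... (list truncated; more exist).
Black has legal moves and is not in check → neither.

neither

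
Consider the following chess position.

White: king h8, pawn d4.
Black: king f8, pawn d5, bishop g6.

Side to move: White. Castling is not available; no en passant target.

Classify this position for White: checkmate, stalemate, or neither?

White to move; white king on h8.
In check: no.
King squares — g7: attacked by Kf8; h7: attacked by Bg6; g8: attacked by Kf8.
Legal moves for White: none.
Not in check and no legal moves → stalemate.

stalemate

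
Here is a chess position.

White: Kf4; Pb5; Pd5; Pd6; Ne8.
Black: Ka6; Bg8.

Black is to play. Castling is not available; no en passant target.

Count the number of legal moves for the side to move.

5

Black to move; king on a6.
In check: yes, from the white pawn on b5.
Legal moves: Kb7, Ka7, Kb6, Kxb5, Ka5.
Count: 5.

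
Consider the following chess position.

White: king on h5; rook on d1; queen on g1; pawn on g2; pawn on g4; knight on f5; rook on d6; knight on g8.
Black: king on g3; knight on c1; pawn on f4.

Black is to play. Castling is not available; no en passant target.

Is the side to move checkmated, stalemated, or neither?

Black to move; black king on g3.
In check: yes, from the white knight on f5.
King squares — f2: attacked by Qg1; g2: attacked by Qg1; h2: attacked by Qg1; f3: attacked by Pg2; h3: attacked by Pg2; f4: own pawn; g4: attacked by Kh5; h4: attacked by Nf5.
Legal moves for Black: none.
In check with no legal moves → checkmate.

checkmate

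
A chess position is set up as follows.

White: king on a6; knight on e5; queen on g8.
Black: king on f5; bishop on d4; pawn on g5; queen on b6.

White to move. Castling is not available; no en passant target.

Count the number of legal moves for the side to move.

White to move; king on a6.
In check: yes, from the black queen on b6.
Legal moves: none.
Count: 0.

0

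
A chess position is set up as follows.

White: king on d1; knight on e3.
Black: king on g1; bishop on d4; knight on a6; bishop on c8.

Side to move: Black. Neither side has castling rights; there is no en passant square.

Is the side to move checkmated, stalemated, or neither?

neither

Black to move; black king on g1.
In check: no.
Legal moves for Black include: Bd7, Bb7, Be6, Bf5, Bg4+, Bh3, Nb8, Nc7, Nc5, Nb4, Bh8, Bg7, Ba7, Bf6, Bb6, Be5, Bc5, Bxe3, ... (list truncated; more exist).
Black has legal moves and is not in check → neither.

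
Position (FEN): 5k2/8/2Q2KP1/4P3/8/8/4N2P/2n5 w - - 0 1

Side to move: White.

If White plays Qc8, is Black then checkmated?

After Qc8: black king on f8; in check: yes, from the white queen on c8.
King squares — e7: attacked by Kf6; f7: attacked by Kf6; g7: attacked by Kf6; e8: attacked by Qc8; g8: attacked by Qc8.
Black has no legal moves → checkmate.

yes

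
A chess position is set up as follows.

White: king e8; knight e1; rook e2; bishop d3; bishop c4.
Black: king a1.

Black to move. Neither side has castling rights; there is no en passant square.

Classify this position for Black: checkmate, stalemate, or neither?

stalemate

Black to move; black king on a1.
In check: no.
King squares — b1: attacked by Bd3; a2: attacked by Re2; b2: attacked by Re2.
Legal moves for Black: none.
Not in check and no legal moves → stalemate.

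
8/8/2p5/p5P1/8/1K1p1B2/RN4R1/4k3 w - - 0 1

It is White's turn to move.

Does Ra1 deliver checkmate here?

After Ra1: black king on e1; in check: yes, from the white rook on a1.
King squares — d1: attacked by Ra1; f1: attacked by Ra1; d2: attacked by Rg2; e2: attacked by Rg2; f2: attacked by Rg2.
Black has no legal moves → checkmate.

yes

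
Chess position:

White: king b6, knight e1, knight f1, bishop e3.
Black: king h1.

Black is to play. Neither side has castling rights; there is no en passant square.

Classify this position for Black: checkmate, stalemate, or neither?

stalemate

Black to move; black king on h1.
In check: no.
King squares — g1: attacked by Be3; g2: attacked by Ne1; h2: attacked by Nf1.
Legal moves for Black: none.
Not in check and no legal moves → stalemate.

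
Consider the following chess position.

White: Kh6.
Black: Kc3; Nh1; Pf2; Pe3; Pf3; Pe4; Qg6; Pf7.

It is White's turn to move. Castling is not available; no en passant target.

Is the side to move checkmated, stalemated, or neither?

checkmate

White to move; white king on h6.
In check: yes, from the black queen on g6.
King squares — g5: attacked by Qg6; h5: attacked by Qg6; g6: attacked by Pf7; g7: attacked by Qg6; h7: attacked by Qg6.
Legal moves for White: none.
In check with no legal moves → checkmate.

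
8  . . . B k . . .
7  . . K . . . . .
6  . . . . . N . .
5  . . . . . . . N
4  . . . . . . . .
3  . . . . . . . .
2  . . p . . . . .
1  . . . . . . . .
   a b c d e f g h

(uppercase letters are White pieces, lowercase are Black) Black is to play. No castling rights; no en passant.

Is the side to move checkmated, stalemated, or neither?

neither

Black to move; black king on e8.
In check: yes, from the white knight on f6.
King squares — d7: attacked by Nf6; e7: attacked by Bd8; f7: available; d8: attacked by Kc7; f8: available.
Legal moves for Black: Kf8, Kf7.
Black is in check but has 2 legal moves → neither.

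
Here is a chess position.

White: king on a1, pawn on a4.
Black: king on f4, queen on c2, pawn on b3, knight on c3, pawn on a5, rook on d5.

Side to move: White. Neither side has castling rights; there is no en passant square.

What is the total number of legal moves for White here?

0

White to move; king on a1.
In check: no.
Legal moves: none.
Count: 0.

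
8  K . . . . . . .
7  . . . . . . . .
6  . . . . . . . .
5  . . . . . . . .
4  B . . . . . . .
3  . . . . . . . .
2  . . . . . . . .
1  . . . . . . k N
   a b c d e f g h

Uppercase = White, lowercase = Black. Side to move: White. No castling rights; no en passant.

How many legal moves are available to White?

12

White to move; king on a8.
In check: no.
Legal moves: Kb8, Kb7, Ka7, Be8, Bd7, Bc6, Bb5, Bb3, Bc2, Bd1, Ng3, Nf2.
Count: 12.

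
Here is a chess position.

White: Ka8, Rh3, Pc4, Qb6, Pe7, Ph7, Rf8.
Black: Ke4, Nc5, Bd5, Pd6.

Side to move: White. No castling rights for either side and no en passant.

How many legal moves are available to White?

White to move; king on a8.
In check: yes, from the black bishop on d5.
Legal moves: Kb8, Ka7, Qb7, Qc6, cxd5.
Count: 5.

5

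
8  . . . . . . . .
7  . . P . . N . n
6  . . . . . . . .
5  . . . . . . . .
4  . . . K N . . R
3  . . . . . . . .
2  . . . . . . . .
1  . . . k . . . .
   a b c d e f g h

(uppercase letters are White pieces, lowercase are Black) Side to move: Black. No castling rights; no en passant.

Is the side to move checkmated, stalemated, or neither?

neither

Black to move; black king on d1.
In check: no.
Legal moves for Black: Nf8, Nf6, Ng5, Ke2, Kc2, Ke1, Kc1.
Black has 7 legal moves and is not in check → neither.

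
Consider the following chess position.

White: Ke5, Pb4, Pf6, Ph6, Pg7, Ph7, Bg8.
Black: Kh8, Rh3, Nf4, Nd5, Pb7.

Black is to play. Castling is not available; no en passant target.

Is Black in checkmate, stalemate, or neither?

checkmate

Black to move; black king on h8.
In check: yes, from the white pawn on g7.
King squares — g7: attacked by Pf6; h7: attacked by Bg8; g8: attacked by Ph7.
Legal moves for Black: none.
In check with no legal moves → checkmate.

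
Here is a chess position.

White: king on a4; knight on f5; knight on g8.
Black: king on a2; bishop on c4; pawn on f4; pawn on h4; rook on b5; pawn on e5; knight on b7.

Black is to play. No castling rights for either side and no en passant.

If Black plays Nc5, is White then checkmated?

After Nc5: white king on a4; in check: yes, from the black knight on c5.
King squares — a3: attacked by Ka2; b3: attacked by Ka2; b4: attacked by Rb5; a5: attacked by Rb5; b5: attacked by Bc4.
White has no legal moves → checkmate.

yes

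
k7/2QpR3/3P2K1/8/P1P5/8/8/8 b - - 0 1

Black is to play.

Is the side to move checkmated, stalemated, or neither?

stalemate

Black to move; black king on a8.
In check: no.
King squares — a7: attacked by Qc7; b7: attacked by Qc7; b8: attacked by Qc7.
Legal moves for Black: none.
Not in check and no legal moves → stalemate.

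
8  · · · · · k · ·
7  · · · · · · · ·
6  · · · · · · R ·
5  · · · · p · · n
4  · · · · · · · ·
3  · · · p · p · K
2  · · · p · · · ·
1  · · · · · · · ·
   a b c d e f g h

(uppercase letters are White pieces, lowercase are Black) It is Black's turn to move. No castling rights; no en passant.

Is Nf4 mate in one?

After Nf4: white king on h3; in check: yes, from the black knight on f4.
White has 4 legal replies: Kh4, Kg4, Kg3, Kh2.
In check but a legal move exists → not checkmate.

no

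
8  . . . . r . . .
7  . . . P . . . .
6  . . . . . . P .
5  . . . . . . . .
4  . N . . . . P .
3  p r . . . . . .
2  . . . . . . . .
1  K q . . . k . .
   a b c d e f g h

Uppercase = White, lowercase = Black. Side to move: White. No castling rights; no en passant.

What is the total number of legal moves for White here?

White to move; king on a1.
In check: yes, from the black queen on b1.
Legal moves: none.
Count: 0.

0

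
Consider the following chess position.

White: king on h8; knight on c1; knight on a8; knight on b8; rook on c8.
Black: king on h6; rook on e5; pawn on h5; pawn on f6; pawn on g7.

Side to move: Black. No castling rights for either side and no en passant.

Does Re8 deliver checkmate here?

After Re8: white king on h8; in check: yes, from the black rook on e8.
White has 1 legal reply: Rxe8.
In check but a legal move exists → not checkmate.

no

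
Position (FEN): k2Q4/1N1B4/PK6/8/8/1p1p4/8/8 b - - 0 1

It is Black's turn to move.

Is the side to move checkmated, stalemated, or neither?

checkmate

Black to move; black king on a8.
In check: yes, from the white queen on d8.
King squares — a7: attacked by Kb6; b7: attacked by Pa6; b8: attacked by Qd8.
Legal moves for Black: none.
In check with no legal moves → checkmate.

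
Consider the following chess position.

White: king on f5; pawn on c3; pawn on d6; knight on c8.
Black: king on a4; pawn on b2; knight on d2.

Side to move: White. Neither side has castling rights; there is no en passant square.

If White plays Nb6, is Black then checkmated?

After Nb6: black king on a4; in check: yes, from the white knight on b6.
Black has 4 legal replies: Kb5, Ka5, Kb3, Ka3.
In check but a legal move exists → not checkmate.

no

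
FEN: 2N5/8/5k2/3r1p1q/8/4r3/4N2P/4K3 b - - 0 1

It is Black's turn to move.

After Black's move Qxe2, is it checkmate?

After Qxe2: white king on e1; in check: yes, from the black queen on e2.
King squares — d1: attacked by Qe2; f1: attacked by Qe2; d2: attacked by Qe2; e2: attacked by Re3; f2: attacked by Qe2.
White has no legal moves → checkmate.

yes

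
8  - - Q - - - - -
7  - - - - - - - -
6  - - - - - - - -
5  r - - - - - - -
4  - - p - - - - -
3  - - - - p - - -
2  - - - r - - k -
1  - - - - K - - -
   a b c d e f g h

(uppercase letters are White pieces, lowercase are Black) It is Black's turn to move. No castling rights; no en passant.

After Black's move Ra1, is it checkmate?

yes

After Ra1: white king on e1; in check: yes, from the black rook on a1.
King squares — d1: attacked by Ra1; f1: attacked by Ra1; d2: attacked by Pe3; e2: attacked by Rd2; f2: attacked by Rd2.
White has no legal moves → checkmate.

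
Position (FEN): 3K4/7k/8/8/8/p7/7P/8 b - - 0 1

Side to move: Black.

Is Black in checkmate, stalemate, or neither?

Black to move; black king on h7.
In check: no.
Legal moves for Black: Kh8, Kg8, Kg7, Kh6, Kg6, a2.
Black has 6 legal moves and is not in check → neither.

neither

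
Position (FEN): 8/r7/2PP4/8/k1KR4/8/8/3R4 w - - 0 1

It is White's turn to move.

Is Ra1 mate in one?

After Ra1: black king on a4; in check: yes, from the white rook on a1.
King squares — a3: attacked by Ra1; b3: attacked by Kc4; b4: attacked by Kc4; a5: attacked by Ra1; b5: attacked by Kc4.
Black has no legal moves → checkmate.

yes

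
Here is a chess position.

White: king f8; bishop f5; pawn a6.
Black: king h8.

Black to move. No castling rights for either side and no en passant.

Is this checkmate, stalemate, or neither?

Black to move; black king on h8.
In check: no.
King squares — g7: attacked by Kf8; h7: attacked by Bf5; g8: attacked by Kf8.
Legal moves for Black: none.
Not in check and no legal moves → stalemate.

stalemate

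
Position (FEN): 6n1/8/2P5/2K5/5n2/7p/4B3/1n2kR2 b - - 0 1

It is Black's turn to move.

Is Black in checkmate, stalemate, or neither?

Black to move; black king on e1.
In check: yes, from the white rook on f1.
King squares — d1: attacked by Rf1; f1: attacked by Be2; d2: available; e2: available; f2: attacked by Rf1.
Legal moves for Black: Kxe2, Kd2.
Black is in check but has 2 legal moves → neither.

neither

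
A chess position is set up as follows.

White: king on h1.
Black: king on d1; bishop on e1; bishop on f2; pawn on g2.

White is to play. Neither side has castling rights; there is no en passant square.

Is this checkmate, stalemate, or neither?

neither

White to move; white king on h1.
In check: yes, from the black pawn on g2.
Legal moves for White: Kh2, Kxg2.
White is in check but has 2 legal moves → neither.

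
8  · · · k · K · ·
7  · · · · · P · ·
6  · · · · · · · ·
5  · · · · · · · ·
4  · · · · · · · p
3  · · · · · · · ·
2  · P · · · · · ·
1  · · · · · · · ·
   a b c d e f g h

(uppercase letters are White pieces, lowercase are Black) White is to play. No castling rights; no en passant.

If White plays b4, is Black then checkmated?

no

After b4: black king on d8; in check: no.
Black is not in check, so this cannot be checkmate.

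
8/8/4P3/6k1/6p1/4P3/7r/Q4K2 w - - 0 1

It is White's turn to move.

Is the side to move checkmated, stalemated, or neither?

White to move; white king on f1.
In check: no.
Legal moves for White include: Kg1, Ke1, Qh8, Qa8, Qg7+, Qa7, Qf6+, Qa6, Qe5+, Qa5+, Qd4, Qa4, Qc3, Qa3, Qb2, Qa2, Qe1, Qd1, ... (list truncated; more exist).
White has legal moves and is not in check → neither.

neither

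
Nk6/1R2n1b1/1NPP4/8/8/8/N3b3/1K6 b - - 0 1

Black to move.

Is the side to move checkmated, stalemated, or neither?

Black to move; black king on b8.
In check: yes, from the white rook on b7.
King squares — a7: attacked by Rb7; b7: attacked by Pc6; c7: attacked by Pd6; a8: attacked by Nb6; c8: attacked by Nb6.
Legal moves for Black: none.
In check with no legal moves → checkmate.

checkmate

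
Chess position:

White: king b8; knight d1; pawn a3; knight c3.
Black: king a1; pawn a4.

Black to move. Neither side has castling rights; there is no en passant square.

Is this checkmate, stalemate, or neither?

Black to move; black king on a1.
In check: no.
King squares — b1: attacked by Nc3; a2: attacked by Nc3; b2: attacked by Nd1.
Legal moves for Black: none.
Not in check and no legal moves → stalemate.

stalemate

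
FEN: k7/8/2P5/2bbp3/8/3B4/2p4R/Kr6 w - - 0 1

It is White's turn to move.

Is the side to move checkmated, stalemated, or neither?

White to move; white king on a1.
In check: yes, from the black rook on b1.
King squares — b1: attacked by Pc2; a2: attacked by Bd5; b2: attacked by Rb1.
Legal moves for White: none.
In check with no legal moves → checkmate.

checkmate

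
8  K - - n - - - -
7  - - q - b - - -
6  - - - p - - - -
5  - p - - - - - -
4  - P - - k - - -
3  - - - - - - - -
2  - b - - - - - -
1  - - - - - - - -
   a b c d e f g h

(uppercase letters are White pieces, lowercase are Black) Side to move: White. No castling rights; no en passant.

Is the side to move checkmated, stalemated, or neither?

stalemate

White to move; white king on a8.
In check: no.
King squares — a7: attacked by Qc7; b7: attacked by Qc7; b8: attacked by Qc7.
Legal moves for White: none.
Not in check and no legal moves → stalemate.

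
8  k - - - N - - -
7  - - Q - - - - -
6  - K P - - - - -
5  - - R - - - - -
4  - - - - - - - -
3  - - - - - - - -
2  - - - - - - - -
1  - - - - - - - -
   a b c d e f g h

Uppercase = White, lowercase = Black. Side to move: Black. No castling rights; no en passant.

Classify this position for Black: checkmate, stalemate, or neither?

stalemate

Black to move; black king on a8.
In check: no.
King squares — a7: attacked by Kb6; b7: attacked by Kb6; b8: attacked by Qc7.
Legal moves for Black: none.
Not in check and no legal moves → stalemate.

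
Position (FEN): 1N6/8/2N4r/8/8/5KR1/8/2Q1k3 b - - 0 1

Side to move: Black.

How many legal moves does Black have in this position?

0

Black to move; king on e1.
In check: yes, from the white queen on c1.
Legal moves: none.
Count: 0.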